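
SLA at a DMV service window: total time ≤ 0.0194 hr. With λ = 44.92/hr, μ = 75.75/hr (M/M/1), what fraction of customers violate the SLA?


W ~ Exponential(μ−λ) for M/M/1.
μ − λ = 75.75 − 44.92 = 30.8300
P(W > t) = e^{−(μ−λ)t} = e^{−0.5981} = 0.549854

Final: 0.549854


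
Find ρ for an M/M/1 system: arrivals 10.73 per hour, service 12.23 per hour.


ρ = λ/μ = 10.73/12.23 = 0.8774

Final: 0.8774


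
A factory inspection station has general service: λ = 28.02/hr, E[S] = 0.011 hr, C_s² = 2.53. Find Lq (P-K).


ρ = λ·E[S] = 28.02·0.011 = 0.3082
Lq = ρ²(1+C_s²)/(2(1−ρ)) = 0.09500·(1+2.53)/(2·0.6918)
= 0.09500·3.5300/1.3836 = 0.24238

Final: 0.24238


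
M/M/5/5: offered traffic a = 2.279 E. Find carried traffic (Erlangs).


B(5,2.279) = 0.054013 (Erlang-B)
Carried load = a(1 − B) = 2.279·(1 − 0.054013) = 2.279·0.945987 = 2.1559 E

Final: 2.1559 Erlangs


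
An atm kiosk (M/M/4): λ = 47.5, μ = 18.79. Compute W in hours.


a = 2.5279; ρ = 0.6320; P₀ = 0.071228
Lq = P₀·a^c·ρ/(c!(1−ρ)²) = 0.56557
Wq = Lq/λ = 0.56557/47.5 = 0.01191 hr
W = Wq + 1/μ = 0.01191 + 0.05322 = 0.06513 hr

Final: 0.06513 hr


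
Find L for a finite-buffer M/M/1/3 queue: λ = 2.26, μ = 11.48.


ρ = 2.26/11.48 = 0.1969
L = ρ[1 − (K+1)ρ^K + Kρ^(K+1)] / [(1−ρ)(1−ρ^(K+1))]
Numerator: 0.1969·(1 − 4·0.007630 + 3·0.001502) = 0.191743
Denominator: (0.8031)·(0.998498) = 0.801930
L = 0.191743/0.801930 = 0.2391

Final: 0.2391


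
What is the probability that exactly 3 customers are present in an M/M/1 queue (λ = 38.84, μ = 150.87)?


ρ = 38.84/150.87 = 0.2574
P_n = (1−ρ)·ρ^n = (1 − 0.2574)·0.2574^3 = 0.7426·0.017062 = 0.012670

Final: 0.012670


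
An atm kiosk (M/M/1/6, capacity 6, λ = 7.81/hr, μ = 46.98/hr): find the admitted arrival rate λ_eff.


ρ = 0.1662; P_K = (1−ρ)ρ^6/(1−ρ^7) = 0.00001760
λ_eff = λ(1 − P_K) = 7.81·(1 − 0.00001760) = 7.81·0.999982 = 7.8099 /hr

Final: 7.8099 /hr


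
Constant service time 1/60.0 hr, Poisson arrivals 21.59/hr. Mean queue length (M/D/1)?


ρ = 21.59/60.0 = 0.3598
M/D/1: Lq = ρ²/(2(1−ρ)) = 0.1295/(2·0.6402) = 0.10113

Final: 0.10113


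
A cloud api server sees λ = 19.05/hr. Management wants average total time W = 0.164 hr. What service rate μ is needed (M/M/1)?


W = 1/(μ−λ) ⇒ μ − λ = 1/W = 1/0.164 = 6.0976
μ = λ + 1/W = 19.05 + 6.0976 = 25.1476 per hr

Final: 25.1476 /hr


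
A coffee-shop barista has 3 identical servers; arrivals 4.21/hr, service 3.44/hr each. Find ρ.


ρ = λ/(cμ) = 4.21/(3·3.44) = 4.21/10.32 = 0.4079

Final: 0.4079


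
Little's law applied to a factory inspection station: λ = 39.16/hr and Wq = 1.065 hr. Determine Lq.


Lq = λWq = 39.16·1.065 = 41.7054

Final: 41.7054


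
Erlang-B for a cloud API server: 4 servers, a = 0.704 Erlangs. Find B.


B(c,a) = (a^c/c!) / Σ_{k=0}^{c} a^k/k!
a^4/4! = 0.010235
Σ terms (k=0..4): 1.00000 + 0.70400 + 0.24781 + 0.05815 + 0.01023 = 2.020195
B = 0.010235/2.020195 = 0.005066

Final: 0.005066


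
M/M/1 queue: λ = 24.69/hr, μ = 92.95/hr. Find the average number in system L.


ρ = λ/μ = 24.69/92.95 = 0.2656
L = ρ/(1−ρ) = 0.2656/(1 − 0.2656) = 0.2656/0.7344 = 0.3617

Final: 0.3617


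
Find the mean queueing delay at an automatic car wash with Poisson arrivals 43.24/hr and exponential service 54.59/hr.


ρ = 43.24/54.59 = 0.7921
Wq = ρ/(μ−λ) = 0.7921/(54.59 − 43.24) = 0.7921/11.35 = 0.06979 hr

Final: 0.06979 hr


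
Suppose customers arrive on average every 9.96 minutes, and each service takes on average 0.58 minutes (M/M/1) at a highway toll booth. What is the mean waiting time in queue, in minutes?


λ = 60/9.96 = 6.0241 /hr
μ = 60/0.58 = 103.4483 /hr
ρ = λ/μ = 6.0241/103.4483 = 0.05823
Wq = ρ/(μ−λ) = 0.05823/(103.4483−6.0241) = 0.0005977 hr
In minutes: 0.0005977·60 = 0.03586 min

Final: 0.03586 min


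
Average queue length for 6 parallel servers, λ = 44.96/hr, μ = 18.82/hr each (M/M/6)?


a = λ/μ = 2.3889; ρ = a/6 = 0.3982
P₀ = 0.091330
Lq = P₀·a^c·ρ / (c!·(1−ρ)²) = 0.091330·185.88318·0.3982/(720·0.36221)
= 0.02592

Final: 0.02592


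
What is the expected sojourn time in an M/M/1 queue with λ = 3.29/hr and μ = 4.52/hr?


W = 1/(μ−λ) = 1/(4.52 − 3.29) = 1/1.23 = 0.8130 hr

Final: 0.8130 hr


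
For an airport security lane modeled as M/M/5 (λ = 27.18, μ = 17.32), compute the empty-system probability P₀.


a = λ/μ = 27.18/17.32 = 1.5693; ρ = a/c = 0.3139
Σ_{k=0}^{4} a^k/k! (terms k=0..4) = 1.00000 + 1.56928 + 1.23133 + 0.64410 + 0.25269 = 4.69740
Tail: a^5/(5!(1−ρ)) = 9.51717/(120·0.6861) = 0.11559
P₀ = 1/(4.69740 + 0.11559) = 1/4.81299 = 0.207771

Final: 0.207771


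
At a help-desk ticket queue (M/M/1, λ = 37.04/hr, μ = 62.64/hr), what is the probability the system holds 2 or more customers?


ρ = 37.04/62.64 = 0.5913
P(N ≥ n) = ρ^n = 0.5913^2 = 0.349654

Final: 0.349654


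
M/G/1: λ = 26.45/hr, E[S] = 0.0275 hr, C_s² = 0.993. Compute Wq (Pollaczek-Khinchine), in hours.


ρ = λ·E[S] = 26.45·0.0275 = 0.7274
E[S²] = E[S]²(1+C_s²) = 0.0275²·(1+0.993) = 0.001507
Wq = λ·E[S²]/(2(1−ρ)) = 26.45·0.001507/(2·0.2726) = 0.07311 hr

Final: 0.07311 hr


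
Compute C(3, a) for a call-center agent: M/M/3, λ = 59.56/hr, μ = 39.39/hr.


a = λ/μ = 1.5121; ρ = a/3 = 0.5040
P₀ = 0.207602 (from M/M/c formula)
C(c,a) = [a^c/(c!(1−ρ))]·P₀ = [3.45705/(6·0.4960)]·0.207602
= 1.16169·0.207602 = 0.241169

Final: 0.241169


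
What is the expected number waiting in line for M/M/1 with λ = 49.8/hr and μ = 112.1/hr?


ρ = 49.8/112.1 = 0.4442
Lq = ρ²/(1−ρ) = 0.1974/0.5558 = 0.3551

Final: 0.3551


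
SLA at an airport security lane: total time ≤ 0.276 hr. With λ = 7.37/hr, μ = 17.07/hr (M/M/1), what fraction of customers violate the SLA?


W ~ Exponential(μ−λ) for M/M/1.
μ − λ = 17.07 − 7.37 = 9.7000
P(W > t) = e^{−(μ−λ)t} = e^{−2.6772} = 0.068755

Final: 0.068755


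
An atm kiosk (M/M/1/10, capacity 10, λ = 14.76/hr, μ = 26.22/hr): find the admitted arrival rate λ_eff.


ρ = 0.5629; P_K = (1−ρ)ρ^10/(1−ρ^11) = 0.001399
λ_eff = λ(1 − P_K) = 14.76·(1 − 0.001399) = 14.76·0.998601 = 14.7393 /hr

Final: 14.7393 /hr


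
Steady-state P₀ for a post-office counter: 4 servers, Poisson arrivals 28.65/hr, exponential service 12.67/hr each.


a = λ/μ = 28.65/12.67 = 2.2612; ρ = a/c = 0.5653
Σ_{k=0}^{3} a^k/k! (terms k=0..3) = 1.00000 + 2.26125 + 2.55662 + 1.92705 = 7.74492
Tail: a^4/(4!(1−ρ)) = 26.14520/(24·0.4347) = 2.50613
P₀ = 1/(7.74492 + 2.50613) = 1/10.25104 = 0.097551

Final: 0.097551


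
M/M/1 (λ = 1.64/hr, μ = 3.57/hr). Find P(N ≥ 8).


ρ = 1.64/3.57 = 0.4594
P(N ≥ n) = ρ^n = 0.4594^8 = 0.001983

Final: 0.001983


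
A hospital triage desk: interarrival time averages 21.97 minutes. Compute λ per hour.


λ = 1/(interarrival time) in consistent units.
1 hour = 60 min, so λ = 60/21.97 = 2.7310 per hour

Final: 2.7310 /hr


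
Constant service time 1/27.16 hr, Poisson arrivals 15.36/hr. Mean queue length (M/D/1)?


ρ = 15.36/27.16 = 0.5655
M/D/1: Lq = ρ²/(2(1−ρ)) = 0.3198/(2·0.4345) = 0.36808

Final: 0.36808


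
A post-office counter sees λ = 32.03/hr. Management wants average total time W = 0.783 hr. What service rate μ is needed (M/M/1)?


W = 1/(μ−λ) ⇒ μ − λ = 1/W = 1/0.783 = 1.2771
μ = λ + 1/W = 32.03 + 1.2771 = 33.3071 per hr

Final: 33.3071 /hr


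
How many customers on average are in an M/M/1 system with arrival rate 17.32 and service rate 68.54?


ρ = λ/μ = 17.32/68.54 = 0.2527
L = ρ/(1−ρ) = 0.2527/(1 − 0.2527) = 0.2527/0.7473 = 0.3381

Final: 0.3381


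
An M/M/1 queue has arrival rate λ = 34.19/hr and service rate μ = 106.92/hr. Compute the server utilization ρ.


ρ = λ/μ = 34.19/106.92 = 0.3198

Final: 0.3198


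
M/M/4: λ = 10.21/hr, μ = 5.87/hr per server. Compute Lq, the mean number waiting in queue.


a = λ/μ = 1.7394; ρ = a/4 = 0.4348
P₀ = 0.172300
Lq = P₀·a^c·ρ / (c!·(1−ρ)²) = 0.172300·9.15273·0.4348/(24·0.31941)
= 0.08946

Final: 0.08946


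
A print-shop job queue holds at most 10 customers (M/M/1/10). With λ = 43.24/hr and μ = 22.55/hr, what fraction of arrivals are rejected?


ρ = λ/μ = 43.24/22.55 = 1.9175
P_K = (1−ρ)ρ^K/(1−ρ^(K+1)) = (-0.9175·672.034224)/(1 − 1288.636801)
= -616.602577/-1287.636801 = 0.478864

Final: 0.478864


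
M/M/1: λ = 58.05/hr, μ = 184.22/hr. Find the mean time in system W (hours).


W = 1/(μ−λ) = 1/(184.22 − 58.05) = 1/126.17 = 0.007926 hr

Final: 0.007926 hr


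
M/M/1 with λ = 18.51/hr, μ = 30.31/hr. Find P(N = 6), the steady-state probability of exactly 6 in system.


ρ = 18.51/30.31 = 0.6107
P_n = (1−ρ)·ρ^n = (1 − 0.6107)·0.6107^6 = 0.3893·0.051871 = 0.020194

Final: 0.020194


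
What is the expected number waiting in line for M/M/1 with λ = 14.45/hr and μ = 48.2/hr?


ρ = 14.45/48.2 = 0.2998
Lq = ρ²/(1−ρ) = 0.08988/0.7002 = 0.1284

Final: 0.1284


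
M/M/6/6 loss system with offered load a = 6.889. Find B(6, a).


B(c,a) = (a^c/c!) / Σ_{k=0}^{c} a^k/k!
a^6/6! = 148.458344
Σ terms (k=0..6): 1.00000 + 6.88900 + 23.72916 + 54.49006 + 93.84551 + 129.30034 + 148.45834 = 457.712420
B = 148.458344/457.712420 = 0.324349

Final: 0.324349


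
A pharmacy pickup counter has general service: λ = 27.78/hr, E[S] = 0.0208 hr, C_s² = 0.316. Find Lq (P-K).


ρ = λ·E[S] = 27.78·0.0208 = 0.5778
Lq = ρ²(1+C_s²)/(2(1−ρ)) = 0.3339·(1+0.316)/(2·0.4222)
= 0.3339·1.3160/0.8444 = 0.52038

Final: 0.52038


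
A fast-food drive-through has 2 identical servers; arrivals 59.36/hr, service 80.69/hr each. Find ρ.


ρ = λ/(cμ) = 59.36/(2·80.69) = 59.36/161.38 = 0.3678

Final: 0.3678


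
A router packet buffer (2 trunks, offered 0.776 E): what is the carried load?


B(2,0.776) = 0.144957 (Erlang-B)
Carried load = a(1 − B) = 0.776·(1 − 0.144957) = 0.776·0.855043 = 0.6635 E

Final: 0.6635 Erlangs


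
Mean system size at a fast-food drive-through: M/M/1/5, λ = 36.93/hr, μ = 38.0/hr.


ρ = 36.93/38.0 = 0.9718
L = ρ[1 − (K+1)ρ^K + Kρ^(K+1)] / [(1−ρ)(1−ρ^(K+1))]
Numerator: 0.9718·(1 − 6·0.866919 + 5·0.842508) = 0.010717
Denominator: (0.02816)·(0.157492) = 0.004435
L = 0.010717/0.004435 = 2.4167

Final: 2.4167


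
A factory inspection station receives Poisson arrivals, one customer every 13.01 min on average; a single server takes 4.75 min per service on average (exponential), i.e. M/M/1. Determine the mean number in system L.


λ = 60/13.01 = 4.6118 /hr
μ = 60/4.75 = 12.6316 /hr
ρ = λ/μ = 4.6118/12.6316 = 0.3651
L = ρ/(1−ρ) = 0.3651/0.6349 = 0.5751

Final: 0.5751


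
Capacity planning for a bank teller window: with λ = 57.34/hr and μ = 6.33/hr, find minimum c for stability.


Stability requires cμ > λ ⇔ c > λ/μ.
λ/μ = 57.34/6.33 = 9.0585
Minimum integer c = ⌊9.0585⌋ + 1 = 10
Check: 10·6.33 = 63.30 > 57.34, while 9·6.33 = 56.97 ≤ 57.34

Final: 10 servers


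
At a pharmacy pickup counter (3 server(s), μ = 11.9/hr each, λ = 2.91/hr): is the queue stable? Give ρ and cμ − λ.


Total capacity cμ = 3·11.9 = 35.70/hr
ρ = λ/(cμ) = 2.91/35.70 = 0.08151
Stable ⇔ ρ < 1: YES
Spare capacity = cμ − λ = 35.70 − 2.91 = 32.79/hr

Final: ρ = 0.08151; stable; margin = 32.79/hr


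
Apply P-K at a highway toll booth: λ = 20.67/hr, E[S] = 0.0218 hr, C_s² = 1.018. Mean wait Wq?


ρ = λ·E[S] = 20.67·0.0218 = 0.4506
E[S²] = E[S]²(1+C_s²) = 0.0218²·(1+1.018) = 0.0009590
Wq = λ·E[S²]/(2(1−ρ)) = 20.67·0.0009590/(2·0.5494) = 0.01804 hr

Final: 0.01804 hr


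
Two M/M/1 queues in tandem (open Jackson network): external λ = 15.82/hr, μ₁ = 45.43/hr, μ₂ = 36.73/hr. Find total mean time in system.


Each node sees arrival rate λ = 15.82/hr (tandem ⇒ throughput preserved).
W₁ = 1/(μ₁−λ) = 1/(45.43−15.82) = 0.03377 hr
W₂ = 1/(μ₂−λ) = 1/(36.73−15.82) = 0.04782 hr
W_total = W₁ + W₂ = 0.03377 + 0.04782 = 0.08160 hr

Final: 0.08160 hr


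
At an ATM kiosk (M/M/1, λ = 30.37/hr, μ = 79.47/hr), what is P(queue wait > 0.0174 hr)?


ρ = 30.37/79.47 = 0.3822
P(Wq > t) = ρ·e^{−(μ−λ)t} = 0.3822·e^{−0.8543}
= 0.3822·0.425564 = 0.162632

Final: 0.162632


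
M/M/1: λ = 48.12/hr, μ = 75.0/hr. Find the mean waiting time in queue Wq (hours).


ρ = 48.12/75.0 = 0.6416
Wq = ρ/(μ−λ) = 0.6416/(75.0 − 48.12) = 0.6416/26.88 = 0.02387 hr

Final: 0.02387 hr


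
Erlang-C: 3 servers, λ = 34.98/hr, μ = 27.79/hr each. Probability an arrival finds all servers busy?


a = λ/μ = 1.2587; ρ = a/3 = 0.4196
P₀ = 0.275970 (from M/M/c formula)
C(c,a) = [a^c/(c!(1−ρ))]·P₀ = [1.99432/(6·0.5804)]·0.275970
= 0.57266·0.275970 = 0.158037

Final: 0.158037


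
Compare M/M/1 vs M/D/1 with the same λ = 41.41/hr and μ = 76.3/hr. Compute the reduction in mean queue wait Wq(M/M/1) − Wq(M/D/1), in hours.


ρ = 41.41/76.3 = 0.5427
Wq(M/M/1) = ρ/(μ−λ) = 0.5427/34.89 = 0.01556 hr
Wq(M/D/1) = ρ/(2(μ−λ)) = 0.007778 hr
Savings = 0.01556 − 0.007778 = 0.007778 hr

Final: 0.007778 hr


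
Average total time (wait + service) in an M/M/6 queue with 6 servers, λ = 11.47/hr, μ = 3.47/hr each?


a = 3.3055; ρ = 0.5509; P₀ = 0.035607
Lq = P₀·a^c·ρ/(c!(1−ρ)²) = 0.17621
Wq = Lq/λ = 0.17621/11.47 = 0.01536 hr
W = Wq + 1/μ = 0.01536 + 0.28818 = 0.30355 hr

Final: 0.30355 hr


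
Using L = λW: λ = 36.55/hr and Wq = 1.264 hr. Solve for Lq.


Lq = λWq = 36.55·1.264 = 46.1992

Final: 46.1992


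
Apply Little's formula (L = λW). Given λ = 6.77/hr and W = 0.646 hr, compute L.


L = λW = 6.77·0.646 = 4.3734

Final: 4.3734


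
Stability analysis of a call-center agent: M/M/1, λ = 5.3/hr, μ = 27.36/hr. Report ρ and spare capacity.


Total capacity cμ = 1·27.36 = 27.36/hr
ρ = λ/(cμ) = 5.3/27.36 = 0.1937
Stable ⇔ ρ < 1: YES
Spare capacity = cμ − λ = 27.36 − 5.3 = 22.06/hr

Final: ρ = 0.1937; stable; margin = 22.06/hr


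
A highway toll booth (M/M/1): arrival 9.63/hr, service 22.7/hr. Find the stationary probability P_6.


ρ = 9.63/22.7 = 0.4242
P_n = (1−ρ)·ρ^n = (1 − 0.4242)·0.4242^6 = 0.5758·0.005829 = 0.003356

Final: 0.003356


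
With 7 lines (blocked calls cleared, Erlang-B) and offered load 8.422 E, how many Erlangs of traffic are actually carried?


B(7,8.422) = 0.331448 (Erlang-B)
Carried load = a(1 − B) = 8.422·(1 − 0.331448) = 8.422·0.668552 = 5.6305 E

Final: 5.6305 Erlangs


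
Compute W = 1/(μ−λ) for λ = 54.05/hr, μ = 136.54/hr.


W = 1/(μ−λ) = 1/(136.54 − 54.05) = 1/82.49 = 0.01212 hr

Final: 0.01212 hr


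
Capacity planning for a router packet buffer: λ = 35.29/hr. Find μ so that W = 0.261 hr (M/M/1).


W = 1/(μ−λ) ⇒ μ − λ = 1/W = 1/0.261 = 3.8314
μ = λ + 1/W = 35.29 + 3.8314 = 39.1214 per hr

Final: 39.1214 /hr


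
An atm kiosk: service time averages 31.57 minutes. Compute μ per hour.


μ = 1/(service time) in consistent units.
1 hour = 60 min, so μ = 60/31.57 = 1.9005 per hour

Final: 1.9005 /hr


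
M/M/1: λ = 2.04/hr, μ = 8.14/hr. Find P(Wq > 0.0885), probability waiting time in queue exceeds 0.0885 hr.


ρ = 2.04/8.14 = 0.2506
P(Wq > t) = ρ·e^{−(μ−λ)t} = 0.2506·e^{−0.5399}
= 0.2506·0.582836 = 0.146067

Final: 0.146067


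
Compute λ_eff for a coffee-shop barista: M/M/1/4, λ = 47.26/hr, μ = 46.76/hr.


ρ = 1.0107; P_K = (1−ρ)ρ^4/(1−ρ^5) = 0.204277
λ_eff = λ(1 − P_K) = 47.26·(1 − 0.204277) = 47.26·0.795723 = 37.6059 /hr

Final: 37.6059 /hr


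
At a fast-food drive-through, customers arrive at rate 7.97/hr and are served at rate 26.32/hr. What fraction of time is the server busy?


ρ = λ/μ = 7.97/26.32 = 0.3028

Final: 0.3028


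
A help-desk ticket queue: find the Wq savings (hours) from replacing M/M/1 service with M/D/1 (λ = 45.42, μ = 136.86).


ρ = 45.42/136.86 = 0.3319
Wq(M/M/1) = ρ/(μ−λ) = 0.3319/91.44 = 0.003629 hr
Wq(M/D/1) = ρ/(2(μ−λ)) = 0.001815 hr
Savings = 0.003629 − 0.001815 = 0.001815 hr

Final: 0.001815 hr


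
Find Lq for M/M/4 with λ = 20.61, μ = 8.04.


a = λ/μ = 2.5634; ρ = a/4 = 0.6409
P₀ = 0.068184
Lq = P₀·a^c·ρ / (c!·(1−ρ)²) = 0.068184·43.18051·0.6409/(24·0.12898)
= 0.60952

Final: 0.60952


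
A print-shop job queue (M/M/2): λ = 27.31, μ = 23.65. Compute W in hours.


a = 1.1548; ρ = 0.5774; P₀ = 0.267927
Lq = P₀·a^c·ρ/(c!(1−ρ)²) = 0.57746
Wq = Lq/λ = 0.57746/27.31 = 0.02114 hr
W = Wq + 1/μ = 0.02114 + 0.04228 = 0.06343 hr

Final: 0.06343 hr


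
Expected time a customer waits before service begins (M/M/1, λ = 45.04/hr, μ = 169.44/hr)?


ρ = 45.04/169.44 = 0.2658
Wq = ρ/(μ−λ) = 0.2658/(169.44 − 45.04) = 0.2658/124.40 = 0.002137 hr

Final: 0.002137 hr


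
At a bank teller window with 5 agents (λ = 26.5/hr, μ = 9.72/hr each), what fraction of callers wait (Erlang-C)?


a = λ/μ = 2.7263; ρ = a/5 = 0.5453
P₀ = 0.062962 (from M/M/c formula)
C(c,a) = [a^c/(c!(1−ρ))]·P₀ = [150.62534/(120·0.4547)]·0.062962
= 2.76033·0.062962 = 0.173796

Final: 0.173796


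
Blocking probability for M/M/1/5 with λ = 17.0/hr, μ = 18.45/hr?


ρ = λ/μ = 17.0/18.45 = 0.9214
P_K = (1−ρ)ρ^K/(1−ρ^(K+1)) = (0.07859·0.664145)/(1 − 0.611949)
= 0.052196/0.388051 = 0.134507

Final: 0.134507


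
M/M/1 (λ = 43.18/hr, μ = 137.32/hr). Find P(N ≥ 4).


ρ = 43.18/137.32 = 0.3144
P(N ≥ n) = ρ^n = 0.3144^4 = 0.009777

Final: 0.009777


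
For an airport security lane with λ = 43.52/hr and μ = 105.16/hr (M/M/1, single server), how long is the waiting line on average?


ρ = 43.52/105.16 = 0.4138
Lq = ρ²/(1−ρ) = 0.1713/0.5862 = 0.2922

Final: 0.2922


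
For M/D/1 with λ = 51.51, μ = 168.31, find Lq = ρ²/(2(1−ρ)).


ρ = 51.51/168.31 = 0.3060
M/D/1: Lq = ρ²/(2(1−ρ)) = 0.09366/(2·0.6940) = 0.06748

Final: 0.06748


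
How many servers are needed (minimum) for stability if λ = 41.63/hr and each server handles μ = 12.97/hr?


Stability requires cμ > λ ⇔ c > λ/μ.
λ/μ = 41.63/12.97 = 3.2097
Minimum integer c = ⌊3.2097⌋ + 1 = 4
Check: 4·12.97 = 51.88 > 41.63, while 3·12.97 = 38.91 ≤ 41.63

Final: 4 servers


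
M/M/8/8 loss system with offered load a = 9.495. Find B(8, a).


B(c,a) = (a^c/c!) / Σ_{k=0}^{c} a^k/k!
a^8/8! = 1638.472774
Σ terms (k=0..8): 1.00000 + 9.49500 + 45.07751 + 142.67033 + 338.66369 + 643.12235 + 1017.74111 + 1380.49312 + 1638.47277 = 5216.735880
B = 1638.472774/5216.735880 = 0.314080

Final: 0.314080


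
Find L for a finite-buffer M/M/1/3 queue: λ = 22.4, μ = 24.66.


ρ = 22.4/24.66 = 0.9084
L = ρ[1 − (K+1)ρ^K + Kρ^(K+1)] / [(1−ρ)(1−ρ^(K+1))]
Numerator: 0.9084·(1 − 4·0.749488 + 3·0.680800) = 0.040375
Denominator: (0.09165)·(0.319200) = 0.029253
L = 0.040375/0.029253 = 1.3802

Final: 1.3802


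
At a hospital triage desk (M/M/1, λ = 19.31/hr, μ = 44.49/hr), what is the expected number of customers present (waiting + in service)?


ρ = λ/μ = 19.31/44.49 = 0.4340
L = ρ/(1−ρ) = 0.4340/(1 − 0.4340) = 0.4340/0.5660 = 0.7669

Final: 0.7669


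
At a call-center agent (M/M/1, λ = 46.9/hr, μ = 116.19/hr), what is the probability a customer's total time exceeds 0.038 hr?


W ~ Exponential(μ−λ) for M/M/1.
μ − λ = 116.19 − 46.9 = 69.2900
P(W > t) = e^{−(μ−λ)t} = e^{−2.6330} = 0.071861

Final: 0.071861


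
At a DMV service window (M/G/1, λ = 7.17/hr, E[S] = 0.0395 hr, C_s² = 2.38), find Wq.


ρ = λ·E[S] = 7.17·0.0395 = 0.2832
E[S²] = E[S]²(1+C_s²) = 0.0395²·(1+2.38) = 0.005274
Wq = λ·E[S²]/(2(1−ρ)) = 7.17·0.005274/(2·0.7168) = 0.02638 hr

Final: 0.02638 hr


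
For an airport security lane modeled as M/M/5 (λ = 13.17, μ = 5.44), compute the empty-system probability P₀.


a = λ/μ = 13.17/5.44 = 2.4210; ρ = a/c = 0.4842
Σ_{k=0}^{4} a^k/k! (terms k=0..4) = 1.00000 + 2.42096 + 2.93051 + 2.36488 + 1.43132 = 10.14767
Tail: a^5/(5!(1−ρ)) = 83.16381/(120·0.5158) = 1.34358
P₀ = 1/(10.14767 + 1.34358) = 1/11.49125 = 0.087023

Final: 0.087023


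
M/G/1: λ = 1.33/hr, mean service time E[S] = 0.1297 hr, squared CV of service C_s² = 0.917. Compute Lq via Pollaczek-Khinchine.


ρ = λ·E[S] = 1.33·0.1297 = 0.1725
Lq = ρ²(1+C_s²)/(2(1−ρ)) = 0.02976·(1+0.917)/(2·0.8275)
= 0.02976·1.9170/1.6550 = 0.03447

Final: 0.03447


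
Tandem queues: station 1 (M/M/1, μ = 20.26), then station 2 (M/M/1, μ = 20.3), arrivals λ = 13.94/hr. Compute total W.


Each node sees arrival rate λ = 13.94/hr (tandem ⇒ throughput preserved).
W₁ = 1/(μ₁−λ) = 1/(20.26−13.94) = 0.15823 hr
W₂ = 1/(μ₂−λ) = 1/(20.3−13.94) = 0.15723 hr
W_total = W₁ + W₂ = 0.15823 + 0.15723 = 0.31546 hr

Final: 0.31546 hr


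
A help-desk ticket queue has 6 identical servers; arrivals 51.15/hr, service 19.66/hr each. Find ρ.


ρ = λ/(cμ) = 51.15/(6·19.66) = 51.15/117.96 = 0.4336

Final: 0.4336


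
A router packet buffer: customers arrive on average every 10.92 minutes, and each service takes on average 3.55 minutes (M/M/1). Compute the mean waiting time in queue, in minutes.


λ = 60/10.92 = 5.4945 /hr
μ = 60/3.55 = 16.9014 /hr
ρ = λ/μ = 5.4945/16.9014 = 0.3251
Wq = ρ/(μ−λ) = 0.3251/(16.9014−5.4945) = 0.02850 hr
In minutes: 0.02850·60 = 1.710 min

Final: 1.710 min


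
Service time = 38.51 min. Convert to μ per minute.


μ = 1/(service time) in consistent units.
1 minute = 1 min, so μ = 1/38.51 = 0.02597 per minute

Final: 0.02597 /min


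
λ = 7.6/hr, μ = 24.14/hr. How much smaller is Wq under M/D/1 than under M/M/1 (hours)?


ρ = 7.6/24.14 = 0.3148
Wq(M/M/1) = ρ/(μ−λ) = 0.3148/16.54 = 0.01903 hr
Wq(M/D/1) = ρ/(2(μ−λ)) = 0.009517 hr
Savings = 0.01903 − 0.009517 = 0.009517 hr

Final: 0.009517 hr


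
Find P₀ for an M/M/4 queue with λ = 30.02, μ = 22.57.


a = λ/μ = 30.02/22.57 = 1.3301; ρ = a/c = 0.3325
Σ_{k=0}^{3} a^k/k! (terms k=0..3) = 1.00000 + 1.33008 + 0.88456 + 0.39218 = 3.60683
Tail: a^4/(4!(1−ρ)) = 3.12980/(24·0.6675) = 0.19537
P₀ = 1/(3.60683 + 0.19537) = 1/3.80220 = 0.263006

Final: 0.263006


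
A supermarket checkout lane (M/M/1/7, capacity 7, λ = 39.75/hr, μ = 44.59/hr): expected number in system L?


ρ = 39.75/44.59 = 0.8915
L = ρ[1 − (K+1)ρ^K + Kρ^(K+1)] / [(1−ρ)(1−ρ^(K+1))]
Numerator: 0.8915·(1 − 8·0.447402 + 7·0.398839) = 0.189575
Denominator: (0.1085)·(0.601161) = 0.065253
L = 0.189575/0.065253 = 2.9052

Final: 2.9052


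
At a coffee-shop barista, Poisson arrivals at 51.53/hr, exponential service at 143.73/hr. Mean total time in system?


W = 1/(μ−λ) = 1/(143.73 − 51.53) = 1/92.20 = 0.01085 hr

Final: 0.01085 hr


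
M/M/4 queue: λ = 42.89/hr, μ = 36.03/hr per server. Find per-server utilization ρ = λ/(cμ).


ρ = λ/(cμ) = 42.89/(4·36.03) = 42.89/144.12 = 0.2976

Final: 0.2976


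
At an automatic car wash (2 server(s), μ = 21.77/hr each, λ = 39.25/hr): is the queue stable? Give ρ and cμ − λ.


Total capacity cμ = 2·21.77 = 43.54/hr
ρ = λ/(cμ) = 39.25/43.54 = 0.9015
Stable ⇔ ρ < 1: YES
Spare capacity = cμ − λ = 43.54 − 39.25 = 4.29/hr

Final: ρ = 0.9015; stable; margin = 4.29/hr


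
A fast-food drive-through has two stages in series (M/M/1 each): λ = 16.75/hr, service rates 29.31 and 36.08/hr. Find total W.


Each node sees arrival rate λ = 16.75/hr (tandem ⇒ throughput preserved).
W₁ = 1/(μ₁−λ) = 1/(29.31−16.75) = 0.07962 hr
W₂ = 1/(μ₂−λ) = 1/(36.08−16.75) = 0.05173 hr
W_total = W₁ + W₂ = 0.07962 + 0.05173 = 0.13135 hr

Final: 0.13135 hr


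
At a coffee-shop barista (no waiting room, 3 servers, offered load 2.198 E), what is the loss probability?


B(c,a) = (a^c/c!) / Σ_{k=0}^{c} a^k/k!
a^3/3! = 1.769831
Σ terms (k=0..3): 1.00000 + 2.19800 + 2.41560 + 1.76983 = 7.383433
B = 1.769831/7.383433 = 0.239703

Final: 0.239703


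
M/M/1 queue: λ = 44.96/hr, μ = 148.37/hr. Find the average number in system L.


ρ = λ/μ = 44.96/148.37 = 0.3030
L = ρ/(1−ρ) = 0.3030/(1 − 0.3030) = 0.3030/0.6970 = 0.4348

Final: 0.4348


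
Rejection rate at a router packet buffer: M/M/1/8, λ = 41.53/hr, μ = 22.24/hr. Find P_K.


ρ = λ/μ = 41.53/22.24 = 1.8674
P_K = (1−ρ)ρ^K/(1−ρ^(K+1)) = (-0.8674·147.848589)/(1 − 276.085968)
= -128.237378/-275.085968 = 0.466172

Final: 0.466172


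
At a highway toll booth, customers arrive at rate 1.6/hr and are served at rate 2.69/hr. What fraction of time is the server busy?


ρ = λ/μ = 1.6/2.69 = 0.5948

Final: 0.5948


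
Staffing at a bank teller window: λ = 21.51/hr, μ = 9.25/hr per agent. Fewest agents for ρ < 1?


Stability requires cμ > λ ⇔ c > λ/μ.
λ/μ = 21.51/9.25 = 2.3254
Minimum integer c = ⌊2.3254⌋ + 1 = 3
Check: 3·9.25 = 27.75 > 21.51, while 2·9.25 = 18.50 ≤ 21.51

Final: 3 servers


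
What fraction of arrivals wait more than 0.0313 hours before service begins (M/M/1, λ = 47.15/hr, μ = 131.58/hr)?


ρ = 47.15/131.58 = 0.3583
P(Wq > t) = ρ·e^{−(μ−λ)t} = 0.3583·e^{−2.6427}
= 0.3583·0.071172 = 0.025503

Final: 0.025503


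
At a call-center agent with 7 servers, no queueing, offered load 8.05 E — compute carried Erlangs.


B(7,8.05) = 0.310979 (Erlang-B)
Carried load = a(1 − B) = 8.05·(1 − 0.310979) = 8.05·0.689021 = 5.5466 E

Final: 5.5466 Erlangs


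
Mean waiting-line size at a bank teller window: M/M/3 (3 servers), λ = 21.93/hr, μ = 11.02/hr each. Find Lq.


a = λ/μ = 1.9900; ρ = a/3 = 0.6633
P₀ = 0.112720
Lq = P₀·a^c·ρ / (c!·(1−ρ)²) = 0.112720·7.88081·0.6633/(6·0.11334)
= 0.86650

Final: 0.86650


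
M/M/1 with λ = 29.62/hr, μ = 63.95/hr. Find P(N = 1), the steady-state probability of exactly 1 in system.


ρ = 29.62/63.95 = 0.4632
P_n = (1−ρ)·ρ^n = (1 − 0.4632)·0.4632^1 = 0.5368·0.463174 = 0.248644

Final: 0.248644


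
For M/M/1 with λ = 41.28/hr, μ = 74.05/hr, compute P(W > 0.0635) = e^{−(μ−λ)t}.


W ~ Exponential(μ−λ) for M/M/1.
μ − λ = 74.05 − 41.28 = 32.7700
P(W > t) = e^{−(μ−λ)t} = e^{−2.0809} = 0.124818

Final: 0.124818


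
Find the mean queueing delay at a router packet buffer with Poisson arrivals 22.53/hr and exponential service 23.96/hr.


ρ = 22.53/23.96 = 0.9403
Wq = ρ/(μ−λ) = 0.9403/(23.96 − 22.53) = 0.9403/1.43 = 0.6576 hr

Final: 0.6576 hr


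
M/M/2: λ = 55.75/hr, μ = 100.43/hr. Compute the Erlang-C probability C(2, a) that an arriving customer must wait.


a = λ/μ = 0.5551; ρ = a/2 = 0.2776
P₀ = 0.565488 (from M/M/c formula)
C(c,a) = [a^c/(c!(1−ρ))]·P₀ = [0.30815/(2·0.7224)]·0.565488
= 0.21327·0.565488 = 0.120601

Final: 0.120601


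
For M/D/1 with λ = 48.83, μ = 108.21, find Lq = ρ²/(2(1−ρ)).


ρ = 48.83/108.21 = 0.4513
M/D/1: Lq = ρ²/(2(1−ρ)) = 0.2036/(2·0.5487) = 0.18554

Final: 0.18554


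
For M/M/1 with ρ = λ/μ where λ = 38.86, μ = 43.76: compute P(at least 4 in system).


ρ = 38.86/43.76 = 0.8880
P(N ≥ n) = ρ^n = 0.8880^4 = 0.621873

Final: 0.621873


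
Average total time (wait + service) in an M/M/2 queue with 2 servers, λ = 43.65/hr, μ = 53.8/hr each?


a = 0.8113; ρ = 0.4057; P₀ = 0.422810
Lq = P₀·a^c·ρ/(c!(1−ρ)²) = 0.15982
Wq = Lq/λ = 0.15982/43.65 = 0.003661 hr
W = Wq + 1/μ = 0.003661 + 0.01859 = 0.02225 hr

Final: 0.02225 hr


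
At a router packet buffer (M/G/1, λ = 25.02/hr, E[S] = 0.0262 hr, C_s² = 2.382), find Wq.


ρ = λ·E[S] = 25.02·0.0262 = 0.6555
E[S²] = E[S]²(1+C_s²) = 0.0262²·(1+2.382) = 0.002322
Wq = λ·E[S²]/(2(1−ρ)) = 25.02·0.002322/(2·0.3445) = 0.08431 hr

Final: 0.08431 hr


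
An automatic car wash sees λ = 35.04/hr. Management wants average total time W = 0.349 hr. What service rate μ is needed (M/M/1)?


W = 1/(μ−λ) ⇒ μ − λ = 1/W = 1/0.349 = 2.8653
μ = λ + 1/W = 35.04 + 2.8653 = 37.9053 per hr

Final: 37.9053 /hr


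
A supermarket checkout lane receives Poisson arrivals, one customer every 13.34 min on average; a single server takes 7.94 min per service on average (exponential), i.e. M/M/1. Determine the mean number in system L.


λ = 60/13.34 = 4.4978 /hr
μ = 60/7.94 = 7.5567 /hr
ρ = λ/μ = 4.4978/7.5567 = 0.5952
L = ρ/(1−ρ) = 0.5952/0.4048 = 1.4704

Final: 1.4704


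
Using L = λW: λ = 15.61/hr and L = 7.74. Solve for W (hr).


W = L/λ = 7.74/15.61 = 0.4958 hr

Final: 0.4958 hr


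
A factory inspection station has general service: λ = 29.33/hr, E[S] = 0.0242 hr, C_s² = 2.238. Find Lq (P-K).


ρ = λ·E[S] = 29.33·0.0242 = 0.7098
Lq = ρ²(1+C_s²)/(2(1−ρ)) = 0.5038·(1+2.238)/(2·0.2902)
= 0.5038·3.2380/0.5804 = 2.81050

Final: 2.81050


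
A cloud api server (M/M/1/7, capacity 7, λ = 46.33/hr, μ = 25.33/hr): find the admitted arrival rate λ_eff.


ρ = 1.8291; P_K = (1−ρ)ρ^7/(1−ρ^8) = 0.456918
λ_eff = λ(1 − P_K) = 46.33·(1 − 0.456918) = 46.33·0.543082 = 25.1610 /hr

Final: 25.1610 /hr


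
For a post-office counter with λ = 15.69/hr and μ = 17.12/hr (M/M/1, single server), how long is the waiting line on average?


ρ = 15.69/17.12 = 0.9165
Lq = ρ²/(1−ρ) = 0.8399/0.08353 = 10.0556

Final: 10.0556


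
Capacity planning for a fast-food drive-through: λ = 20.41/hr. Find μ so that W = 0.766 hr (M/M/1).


W = 1/(μ−λ) ⇒ μ − λ = 1/W = 1/0.766 = 1.3055
μ = λ + 1/W = 20.41 + 1.3055 = 21.7155 per hr

Final: 21.7155 /hr


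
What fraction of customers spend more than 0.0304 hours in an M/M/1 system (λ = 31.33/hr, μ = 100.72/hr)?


W ~ Exponential(μ−λ) for M/M/1.
μ − λ = 100.72 − 31.33 = 69.3900
P(W > t) = e^{−(μ−λ)t} = e^{−2.1095} = 0.121304

Final: 0.121304


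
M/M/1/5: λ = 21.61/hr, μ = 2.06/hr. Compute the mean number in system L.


ρ = 21.61/2.06 = 10.4903
L = ρ[1 − (K+1)ρ^K + Kρ^(K+1)] / [(1−ρ)(1−ρ^(K+1))]
Numerator: 10.4903·(1 − 6·127039.194836 + 5·1332678.155542) = 61904851.608625
Denominator: (-9.4903)·(-1332677.155542) = 12647494.364484
L = 61904851.608625/12647494.364484 = 4.8946

Final: 4.8946


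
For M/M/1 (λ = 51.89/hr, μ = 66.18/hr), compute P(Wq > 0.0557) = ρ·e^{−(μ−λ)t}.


ρ = 51.89/66.18 = 0.7841
P(Wq > t) = ρ·e^{−(μ−λ)t} = 0.7841·e^{−0.7960}
= 0.7841·0.451151 = 0.353736

Final: 0.353736


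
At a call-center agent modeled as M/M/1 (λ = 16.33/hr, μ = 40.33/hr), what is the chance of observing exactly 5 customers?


ρ = 16.33/40.33 = 0.4049
P_n = (1−ρ)·ρ^n = (1 − 0.4049)·0.4049^5 = 0.5951·0.010884 = 0.006477

Final: 0.006477


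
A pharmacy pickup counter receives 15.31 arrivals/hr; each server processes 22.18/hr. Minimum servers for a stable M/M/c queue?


Stability requires cμ > λ ⇔ c > λ/μ.
λ/μ = 15.31/22.18 = 0.6903
Minimum integer c = ⌊0.6903⌋ + 1 = 1
Check: 1·22.18 = 22.18 > 15.31, while 0·22.18 = 0.00 ≤ 15.31

Final: 1 servers


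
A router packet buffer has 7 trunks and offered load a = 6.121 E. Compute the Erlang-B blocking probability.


B(c,a) = (a^c/c!) / Σ_{k=0}^{c} a^k/k!
a^7/7! = 63.874295
Σ terms (k=0..7): 1.00000 + 6.12100 + 18.73332 + 38.22222 + 58.48955 + 71.60291 + 73.04690 + 63.87430 = 331.090188
B = 63.874295/331.090188 = 0.192921

Final: 0.192921


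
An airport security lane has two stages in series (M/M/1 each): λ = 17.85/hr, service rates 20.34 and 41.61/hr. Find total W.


Each node sees arrival rate λ = 17.85/hr (tandem ⇒ throughput preserved).
W₁ = 1/(μ₁−λ) = 1/(20.34−17.85) = 0.40161 hr
W₂ = 1/(μ₂−λ) = 1/(41.61−17.85) = 0.04209 hr
W_total = W₁ + W₂ = 0.40161 + 0.04209 = 0.44369 hr

Final: 0.44369 hr


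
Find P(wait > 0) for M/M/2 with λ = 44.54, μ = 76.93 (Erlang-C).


a = λ/μ = 0.5790; ρ = a/2 = 0.2895
P₀ = 0.551008 (from M/M/c formula)
C(c,a) = [a^c/(c!(1−ρ))]·P₀ = [0.33520/(2·0.7105)]·0.551008
= 0.23589·0.551008 = 0.129976

Final: 0.129976


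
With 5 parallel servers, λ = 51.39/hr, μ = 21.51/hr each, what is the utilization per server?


ρ = λ/(cμ) = 51.39/(5·21.51) = 51.39/107.55 = 0.4778

Final: 0.4778


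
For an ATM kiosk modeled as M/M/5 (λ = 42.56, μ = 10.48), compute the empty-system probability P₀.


a = λ/μ = 42.56/10.48 = 4.0611; ρ = a/c = 0.8122
Σ_{k=0}^{4} a^k/k! (terms k=0..4) = 1.00000 + 4.06107 + 8.24614 + 11.16271 + 11.33314 = 35.80306
Tail: a^5/(5!(1−ρ)) = 1104.59147/(120·0.1878) = 49.01812
P₀ = 1/(35.80306 + 49.01812) = 1/84.82117 = 0.011790

Final: 0.011790


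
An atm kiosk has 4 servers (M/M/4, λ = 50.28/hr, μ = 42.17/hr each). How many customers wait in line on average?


a = λ/μ = 1.1923; ρ = a/4 = 0.2981
P₀ = 0.302517
Lq = P₀·a^c·ρ / (c!·(1−ρ)²) = 0.302517·2.02100·0.2981/(24·0.49269)
= 0.01541

Final: 0.01541


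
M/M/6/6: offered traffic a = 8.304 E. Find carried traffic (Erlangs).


B(6,8.304) = 0.405958 (Erlang-B)
Carried load = a(1 − B) = 8.304·(1 − 0.405958) = 8.304·0.594042 = 4.9329 E

Final: 4.9329 Erlangs


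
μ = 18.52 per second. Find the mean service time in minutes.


Mean service time = 1/μ = 1/18.52 second = 0.05400 second
In minutes: 0.05400 × 0.0166667 = 0.0008999 min

Final: 0.0008999 min


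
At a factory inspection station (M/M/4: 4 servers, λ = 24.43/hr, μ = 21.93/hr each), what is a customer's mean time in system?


a = 1.1140; ρ = 0.2785; P₀ = 0.327456
Lq = P₀·a^c·ρ/(c!(1−ρ)²) = 0.01124
Wq = Lq/λ = 0.01124/24.43 = 0.0004602 hr
W = Wq + 1/μ = 0.0004602 + 0.04560 = 0.04606 hr

Final: 0.04606 hr


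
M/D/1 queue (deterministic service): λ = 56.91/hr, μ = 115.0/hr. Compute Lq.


ρ = 56.91/115.0 = 0.4949
M/D/1: Lq = ρ²/(2(1−ρ)) = 0.2449/(2·0.5051) = 0.24241

Final: 0.24241


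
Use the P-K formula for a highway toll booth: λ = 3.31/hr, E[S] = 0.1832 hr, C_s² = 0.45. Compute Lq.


ρ = λ·E[S] = 3.31·0.1832 = 0.6064
Lq = ρ²(1+C_s²)/(2(1−ρ)) = 0.3677·(1+0.45)/(2·0.3936)
= 0.3677·1.4500/0.7872 = 0.67730

Final: 0.67730


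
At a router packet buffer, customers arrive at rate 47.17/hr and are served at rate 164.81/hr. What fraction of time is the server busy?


ρ = λ/μ = 47.17/164.81 = 0.2862

Final: 0.2862


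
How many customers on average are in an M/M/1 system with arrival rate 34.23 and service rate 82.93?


ρ = λ/μ = 34.23/82.93 = 0.4128
L = ρ/(1−ρ) = 0.4128/(1 − 0.4128) = 0.4128/0.5872 = 0.7029

Final: 0.7029


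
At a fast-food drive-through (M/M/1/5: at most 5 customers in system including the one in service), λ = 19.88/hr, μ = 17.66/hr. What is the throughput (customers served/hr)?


ρ = 1.1257; P_K = (1−ρ)ρ^5/(1−ρ^6) = 0.219569
λ_eff = λ(1 − P_K) = 19.88·(1 − 0.219569) = 19.88·0.780431 = 15.5150 /hr

Final: 15.5150 /hr


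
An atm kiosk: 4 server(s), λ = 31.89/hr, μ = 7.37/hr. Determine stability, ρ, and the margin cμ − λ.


Total capacity cμ = 4·7.37 = 29.48/hr
ρ = λ/(cμ) = 31.89/29.48 = 1.0818
Stable ⇔ ρ < 1: NO
Spare capacity = cμ − λ = 29.48 − 31.89 = -2.41/hr

Final: ρ = 1.0818; unstable; margin = -2.41/hr


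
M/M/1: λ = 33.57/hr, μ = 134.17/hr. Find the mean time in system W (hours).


W = 1/(μ−λ) = 1/(134.17 − 33.57) = 1/100.60 = 0.009940 hr

Final: 0.009940 hr


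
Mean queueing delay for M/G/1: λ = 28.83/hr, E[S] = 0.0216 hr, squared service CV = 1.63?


ρ = λ·E[S] = 28.83·0.0216 = 0.6227
E[S²] = E[S]²(1+C_s²) = 0.0216²·(1+1.63) = 0.001227
Wq = λ·E[S²]/(2(1−ρ)) = 28.83·0.001227/(2·0.3773) = 0.04688 hr

Final: 0.04688 hr


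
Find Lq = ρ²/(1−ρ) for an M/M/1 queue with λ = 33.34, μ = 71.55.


ρ = 33.34/71.55 = 0.4660
Lq = ρ²/(1−ρ) = 0.2171/0.5340 = 0.4066

Final: 0.4066


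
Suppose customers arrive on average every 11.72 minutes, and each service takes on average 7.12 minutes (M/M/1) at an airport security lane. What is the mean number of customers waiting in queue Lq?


λ = 60/11.72 = 5.1195 /hr
μ = 60/7.12 = 8.4270 /hr
ρ = λ/μ = 5.1195/8.4270 = 0.6075
Lq = ρ²/(1−ρ) = 0.3691/0.3925 = 0.9403

Final: 0.9403


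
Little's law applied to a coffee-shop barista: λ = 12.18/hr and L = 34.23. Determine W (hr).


W = L/λ = 34.23/12.18 = 2.8103 hr

Final: 2.8103 hr


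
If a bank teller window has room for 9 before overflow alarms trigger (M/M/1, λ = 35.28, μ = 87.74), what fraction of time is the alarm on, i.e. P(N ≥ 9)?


ρ = 35.28/87.74 = 0.4021
P(N ≥ n) = ρ^n = 0.4021^9 = 0.0002748

Final: 0.0002748


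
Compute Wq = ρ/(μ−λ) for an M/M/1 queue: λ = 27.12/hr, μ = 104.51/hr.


ρ = 27.12/104.51 = 0.2595
Wq = ρ/(μ−λ) = 0.2595/(104.51 − 27.12) = 0.2595/77.39 = 0.003353 hr

Final: 0.003353 hr


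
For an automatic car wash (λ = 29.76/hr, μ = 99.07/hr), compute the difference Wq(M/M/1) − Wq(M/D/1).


ρ = 29.76/99.07 = 0.3004
Wq(M/M/1) = ρ/(μ−λ) = 0.3004/69.31 = 0.004334 hr
Wq(M/D/1) = ρ/(2(μ−λ)) = 0.002167 hr
Savings = 0.004334 − 0.002167 = 0.002167 hr

Final: 0.002167 hr


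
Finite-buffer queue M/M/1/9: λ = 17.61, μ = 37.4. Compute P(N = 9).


ρ = λ/μ = 17.61/37.4 = 0.4709
P_K = (1−ρ)ρ^K/(1−ρ^(K+1)) = (0.5291·0.001138)/(1 − 0.0005356)
= 0.0006020/0.999464 = 0.0006023

Final: 0.0006023


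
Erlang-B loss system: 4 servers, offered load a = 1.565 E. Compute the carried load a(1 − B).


B(4,1.565) = 0.053426 (Erlang-B)
Carried load = a(1 − B) = 1.565·(1 − 0.053426) = 1.565·0.946574 = 1.4814 E

Final: 1.4814 Erlangs


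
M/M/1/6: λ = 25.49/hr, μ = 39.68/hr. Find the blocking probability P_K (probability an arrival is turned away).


ρ = λ/μ = 25.49/39.68 = 0.6424
P_K = (1−ρ)ρ^K/(1−ρ^(K+1)) = (0.3576·0.070273)/(1 − 0.045143)
= 0.025130/0.954857 = 0.026319

Final: 0.026319


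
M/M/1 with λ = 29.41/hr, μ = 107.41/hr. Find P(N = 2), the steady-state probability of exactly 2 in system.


ρ = 29.41/107.41 = 0.2738
P_n = (1−ρ)·ρ^n = (1 − 0.2738)·0.2738^2 = 0.7262·0.074972 = 0.054444

Final: 0.054444


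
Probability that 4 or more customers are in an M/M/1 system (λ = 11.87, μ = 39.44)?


ρ = 11.87/39.44 = 0.3010
P(N ≥ n) = ρ^n = 0.3010^4 = 0.008205

Final: 0.008205


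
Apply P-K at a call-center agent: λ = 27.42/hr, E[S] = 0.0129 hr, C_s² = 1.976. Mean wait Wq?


ρ = λ·E[S] = 27.42·0.0129 = 0.3537
E[S²] = E[S]²(1+C_s²) = 0.0129²·(1+1.976) = 0.0004952
Wq = λ·E[S²]/(2(1−ρ)) = 27.42·0.0004952/(2·0.6463) = 0.01051 hr

Final: 0.01051 hr


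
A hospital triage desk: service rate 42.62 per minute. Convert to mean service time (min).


Mean service time = 1/μ = 1/42.62 minute = 0.02346 minute
In minutes: 0.02346 × 1 = 0.02346 min

Final: 0.02346 min


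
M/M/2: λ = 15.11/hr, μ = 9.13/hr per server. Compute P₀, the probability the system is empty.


a = λ/μ = 15.11/9.13 = 1.6550; ρ = a/c = 0.8275
Σ_{k=0}^{1} a^k/k! (terms k=0..1) = 1.00000 + 1.65498 = 2.65498
Tail: a^2/(2!(1−ρ)) = 2.73897/(2·0.1725) = 7.93867
P₀ = 1/(2.65498 + 7.93867) = 1/10.59365 = 0.094396

Final: 0.094396


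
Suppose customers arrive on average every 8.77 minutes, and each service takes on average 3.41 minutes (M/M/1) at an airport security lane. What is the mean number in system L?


λ = 60/8.77 = 6.8415 /hr
μ = 60/3.41 = 17.5953 /hr
ρ = λ/μ = 6.8415/17.5953 = 0.3888
L = ρ/(1−ρ) = 0.3888/0.6112 = 0.6362

Final: 0.6362
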